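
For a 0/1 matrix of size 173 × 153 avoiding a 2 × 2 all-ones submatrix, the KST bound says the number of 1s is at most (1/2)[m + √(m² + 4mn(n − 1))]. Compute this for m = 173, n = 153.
z(173, 153; 2, 2) ≤ (1/2)[173 + √(173² + 4·173·153·152)] = (1/2)[173 + √16123081] = 2094.1778

Kővári–Sós–Turán: let r_1, ..., r_173 be the row sums and z = Σ r_i the total number of 1s. Each pair of columns can share at most one row with both entries 1 (else a 2×2 all-ones block appears), so Σ_i C(r_i, 2) ≤ C(153, 2) = 11628. By convexity Σ_i C(r_i, 2) ≥ 173·C(z/173, 2) = z(z − 173)/(2·173), giving z² − 173z − 173·153·152 ≤ 0 and hence z ≤ (1/2)[173 + √(29929 + 4·4023288)] = (1/2)[173 + √16123081] ≈ (1/2)(173 + 4015.3557) = 2094.1778.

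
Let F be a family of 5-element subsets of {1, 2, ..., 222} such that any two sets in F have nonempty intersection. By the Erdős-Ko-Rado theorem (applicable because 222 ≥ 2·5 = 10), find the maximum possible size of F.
max |F| = C(221, 4) = 96717335

Erdős-Ko-Rado (1961): when n ≥ 2k, max |F| = C(n−1, k−1). The bound is attained by the star {A : i ∈ A} for any fixed i ∈ [n]. Here C(222−1, 5−1) = C(221, 4) = 96717335.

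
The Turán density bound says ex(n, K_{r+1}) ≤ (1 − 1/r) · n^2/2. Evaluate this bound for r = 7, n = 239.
Turán density bound = (6/7) · 239^2/2 = 171363/7 ≈ 24480.4286

Turán's theorem: ex(n, K_{r+1}) is achieved by the complete r-partite Turán graph T(n, r) with parts as balanced as possible, and is at most (1 − 1/r) · n^2/2. For r = 7, n = 239: the density bound is (6/7) · 57121/2 = 171363/7 ≈ 24480.4286. The integer-valued extremum is e(T(239, 7)) = 24480, which is strictly less than the density bound 171363/7 since 7 ∤ 239 (the parts of T(239, 7) cannot all be equal).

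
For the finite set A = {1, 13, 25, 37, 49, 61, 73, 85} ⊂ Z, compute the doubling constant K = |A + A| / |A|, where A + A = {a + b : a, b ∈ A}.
K = |A + A| / |A| = 15/8

Enumerate A + A = {a + b : a, b ∈ A}. With |A| = 8, there are |A|^2 = 64 ordered sum pairs; collecting distinct values, A + A = {2, 14, 26, 38, 50, 62, 74, 86, 98, 110, 122, 134, 146, 158, 170}, so |A + A| = 15. Thus K = 15/8. Here |A + A| = 2|A| − 1 = 15, the minimum possible — so K = 15/8 is minimal, which holds iff A is an arithmetic progression.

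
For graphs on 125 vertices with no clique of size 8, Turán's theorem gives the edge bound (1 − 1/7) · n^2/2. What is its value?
Turán density bound = (6/7) · 125^2/2 = 46875/7 ≈ 6696.4286

Turán's theorem: ex(n, K_{r+1}) is achieved by the complete r-partite Turán graph T(n, r) with parts as balanced as possible, and is at most (1 − 1/r) · n^2/2. For r = 7, n = 125: the density bound is (6/7) · 15625/2 = 46875/7 ≈ 6696.4286. The integer-valued extremum is e(T(125, 7)) = 6696, which is strictly less than the density bound 46875/7 since 7 ∤ 125 (the parts of T(125, 7) cannot all be equal).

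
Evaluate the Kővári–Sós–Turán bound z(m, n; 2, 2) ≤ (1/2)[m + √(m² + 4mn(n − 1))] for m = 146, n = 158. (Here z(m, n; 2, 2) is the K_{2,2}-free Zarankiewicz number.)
z(146, 158; 2, 2) ≤ (1/2)[146 + √(146² + 4·146·158·157)] = (1/2)[146 + √14508020] = 1977.4697

Kővári–Sós–Turán: let r_1, ..., r_146 be the row sums and z = Σ r_i the total number of 1s. Each pair of columns can share at most one row with both entries 1 (else a 2×2 all-ones block appears), so Σ_i C(r_i, 2) ≤ C(158, 2) = 12403. By convexity Σ_i C(r_i, 2) ≥ 146·C(z/146, 2) = z(z − 146)/(2·146), giving z² − 146z − 146·158·157 ≤ 0 and hence z ≤ (1/2)[146 + √(21316 + 4·3621676)] = (1/2)[146 + √14508020] ≈ (1/2)(146 + 3808.9395) = 1977.4697.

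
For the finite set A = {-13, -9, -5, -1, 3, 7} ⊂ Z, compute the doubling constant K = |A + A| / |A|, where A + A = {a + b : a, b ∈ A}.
K = |A + A| / |A| = 11/6

Enumerate A + A = {a + b : a, b ∈ A}. With |A| = 6, there are |A|^2 = 36 ordered sum pairs; collecting distinct values, A + A = {-26, -22, -18, -14, -10, -6, -2, 2, 6, 10, 14}, so |A + A| = 11. Thus K = 11/6. Here |A + A| = 2|A| − 1 = 11, the minimum possible — so K = 11/6 is minimal, which holds iff A is an arithmetic progression.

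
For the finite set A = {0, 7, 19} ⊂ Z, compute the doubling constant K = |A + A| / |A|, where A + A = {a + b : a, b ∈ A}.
K = |A + A| / |A| = 6/3 = 2

Enumerate A + A = {a + b : a, b ∈ A}. With |A| = 3, there are |A|^2 = 9 ordered sum pairs; collecting distinct values, A + A = {0, 7, 14, 19, 26, 38}, so |A + A| = 6. Thus K = 6/3 = 2. For comparison, the minimum possible |A + A| over all 3-element sets is 2·3 − 1 = 5 (so min K = 5/3), attained only by arithmetic progressions.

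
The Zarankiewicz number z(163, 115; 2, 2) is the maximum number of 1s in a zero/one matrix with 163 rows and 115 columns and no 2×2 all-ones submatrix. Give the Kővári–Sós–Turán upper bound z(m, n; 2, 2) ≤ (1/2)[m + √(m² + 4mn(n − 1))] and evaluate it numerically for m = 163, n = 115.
z(163, 115; 2, 2) ≤ (1/2)[163 + √(163² + 4·163·115·114)] = (1/2)[163 + √8574289] = 1545.5943

Kővári–Sós–Turán: let r_1, ..., r_163 be the row sums and z = Σ r_i the total number of 1s. Each pair of columns can share at most one row with both entries 1 (else a 2×2 all-ones block appears), so Σ_i C(r_i, 2) ≤ C(115, 2) = 6555. By convexity Σ_i C(r_i, 2) ≥ 163·C(z/163, 2) = z(z − 163)/(2·163), giving z² − 163z − 163·115·114 ≤ 0 and hence z ≤ (1/2)[163 + √(26569 + 4·2136930)] = (1/2)[163 + √8574289] ≈ (1/2)(163 + 2928.1887) = 1545.5943.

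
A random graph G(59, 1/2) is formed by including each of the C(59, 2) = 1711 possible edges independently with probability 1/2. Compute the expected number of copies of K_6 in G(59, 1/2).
E[# K_6] = C(59, 6) · (1/2)^C(6, 2) = 45057474 / 2^15 = 22528737/16384 ≈ 1375.044983

For each 6-subset S of vertices (there are C(59, 6) = 45057474 such S), let X_S = 1 if S induces a K_6 (all C(6, 2) = 15 edges present). Then P(X_S = 1) = (1/2)^15 = 1/32768. By linearity of expectation, E[# K_6] = C(59, 6) · (1/2)^15 = 45057474 / 32768 = 22528737/16384 ≈ 1375.044983.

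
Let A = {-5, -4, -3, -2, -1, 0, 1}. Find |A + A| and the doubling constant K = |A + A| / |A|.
K = |A + A| / |A| = 13/7

Enumerate A + A = {a + b : a, b ∈ A}. With |A| = 7, there are |A|^2 = 49 ordered sum pairs; collecting distinct values, A + A = {-10, -9, -8, -7, -6, -5, -4, -3, -2, -1, 0, 1, 2}, so |A + A| = 13. Thus K = 13/7. Here |A + A| = 2|A| − 1 = 13, the minimum possible — so K = 13/7 is minimal, which holds iff A is an arithmetic progression.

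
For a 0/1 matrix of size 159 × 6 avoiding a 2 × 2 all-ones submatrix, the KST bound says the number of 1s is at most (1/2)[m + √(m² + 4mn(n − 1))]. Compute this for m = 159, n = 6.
z(159, 6; 2, 2) ≤ (1/2)[159 + √(159² + 4·159·6·5)] = (1/2)[159 + √44361] = 184.8103

Kővári–Sós–Turán: let r_1, ..., r_159 be the row sums and z = Σ r_i the total number of 1s. Each pair of columns can share at most one row with both entries 1 (else a 2×2 all-ones block appears), so Σ_i C(r_i, 2) ≤ C(6, 2) = 15. By convexity Σ_i C(r_i, 2) ≥ 159·C(z/159, 2) = z(z − 159)/(2·159), giving z² − 159z − 159·6·5 ≤ 0 and hence z ≤ (1/2)[159 + √(25281 + 4·4770)] = (1/2)[159 + √44361] ≈ (1/2)(159 + 210.6205) = 184.8103.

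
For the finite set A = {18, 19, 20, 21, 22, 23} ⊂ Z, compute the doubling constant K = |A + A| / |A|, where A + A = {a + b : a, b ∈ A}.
K = |A + A| / |A| = 11/6

Enumerate A + A = {a + b : a, b ∈ A}. With |A| = 6, there are |A|^2 = 36 ordered sum pairs; collecting distinct values, A + A = {36, 37, 38, 39, 40, 41, 42, 43, 44, 45, 46}, so |A + A| = 11. Thus K = 11/6. Here |A + A| = 2|A| − 1 = 11, the minimum possible — so K = 11/6 is minimal, which holds iff A is an arithmetic progression.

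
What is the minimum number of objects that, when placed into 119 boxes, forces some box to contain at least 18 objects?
n = (18 − 1)·119 + 1 = 2024

By the generalised pigeonhole principle, to guarantee some box contains ≥ r objects we need more than (r − 1) · k objects total. Threshold: n = (r − 1) · k + 1. With r = 18 and k = 119: n = 17 · 119 + 1 = 2023 + 1 = 2024. For n = 2023 = 17 · 119, we can put exactly 17 objects in every box, avoiding 18 in any single one — so 2024 is tight.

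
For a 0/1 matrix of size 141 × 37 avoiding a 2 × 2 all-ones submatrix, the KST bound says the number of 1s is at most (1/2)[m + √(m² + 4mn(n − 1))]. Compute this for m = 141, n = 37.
z(141, 37; 2, 2) ≤ (1/2)[141 + √(141² + 4·141·37·36)] = (1/2)[141 + √771129] = 509.5698

Kővári–Sós–Turán: let r_1, ..., r_141 be the row sums and z = Σ r_i the total number of 1s. Each pair of columns can share at most one row with both entries 1 (else a 2×2 all-ones block appears), so Σ_i C(r_i, 2) ≤ C(37, 2) = 666. By convexity Σ_i C(r_i, 2) ≥ 141·C(z/141, 2) = z(z − 141)/(2·141), giving z² − 141z − 141·37·36 ≤ 0 and hence z ≤ (1/2)[141 + √(19881 + 4·187812)] = (1/2)[141 + √771129] ≈ (1/2)(141 + 878.1395) = 509.5698.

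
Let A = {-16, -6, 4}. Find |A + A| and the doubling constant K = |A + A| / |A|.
K = |A + A| / |A| = 5/3

Enumerate A + A = {a + b : a, b ∈ A}. With |A| = 3, there are |A|^2 = 9 ordered sum pairs; collecting distinct values, A + A = {-32, -22, -12, -2, 8}, so |A + A| = 5. Thus K = 5/3. Here |A + A| = 2|A| − 1 = 5, the minimum possible — so K = 5/3 is minimal, which holds iff A is an arithmetic progression.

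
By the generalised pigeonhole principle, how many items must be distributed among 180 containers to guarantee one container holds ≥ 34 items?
n = (34 − 1)·180 + 1 = 5941

By the generalised pigeonhole principle, to guarantee some box contains ≥ r objects we need more than (r − 1) · k objects total. Threshold: n = (r − 1) · k + 1. With r = 34 and k = 180: n = 33 · 180 + 1 = 5940 + 1 = 5941. For n = 5940 = 33 · 180, we can put exactly 33 objects in every box, avoiding 34 in any single one — so 5941 is tight.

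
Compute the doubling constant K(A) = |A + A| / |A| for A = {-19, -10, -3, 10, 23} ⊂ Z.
K = |A + A| / |A| = 14/5

Enumerate A + A = {a + b : a, b ∈ A}. With |A| = 5, there are |A|^2 = 25 ordered sum pairs; collecting distinct values, A + A = {-38, -29, -22, -20, -13, -9, -6, 0, 4, 7, 13, 20, 33, 46}, so |A + A| = 14. Thus K = 14/5. For comparison, the minimum possible |A + A| over all 5-element sets is 2·5 − 1 = 9 (so min K = 9/5), attained only by arithmetic progressions.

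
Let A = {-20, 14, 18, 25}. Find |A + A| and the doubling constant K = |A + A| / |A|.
K = |A + A| / |A| = 10/4 = 5/2

Enumerate A + A = {a + b : a, b ∈ A}. With |A| = 4, there are |A|^2 = 16 ordered sum pairs; collecting distinct values, A + A = {-40, -6, -2, 5, 28, 32, 36, 39, 43, 50}, so |A + A| = 10. Thus K = 10/4 = 5/2. For comparison, the minimum possible |A + A| over all 4-element sets is 2·4 − 1 = 7 (so min K = 7/4), attained only by arithmetic progressions.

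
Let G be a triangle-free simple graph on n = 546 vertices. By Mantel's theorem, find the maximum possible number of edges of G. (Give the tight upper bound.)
ex(546, K_3) = ⌊546^2/4⌋ = 74529

Mantel (1907): a triangle-free graph on n vertices has at most ⌊n^2/4⌋ edges, with equality for the complete bipartite graph K_{⌊n/2⌋, ⌈n/2⌉}. For n = 546: ⌊546^2/4⌋ = ⌊298116/4⌋ = 74529. The extremal graph is K_{273, 273}, which has 273·273 = 74529 edges.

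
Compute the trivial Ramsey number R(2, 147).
R(2, 147) = 147

R(2, k) = k for all k ≥ 2: in a 2-colouring of K_k, either some edge is red (a red K_2) or all edges are blue (a blue K_k). And K_{146} coloured all-blue has no blue K_147, so R(2, 147) > 146. Hence R(2, 147) = 147.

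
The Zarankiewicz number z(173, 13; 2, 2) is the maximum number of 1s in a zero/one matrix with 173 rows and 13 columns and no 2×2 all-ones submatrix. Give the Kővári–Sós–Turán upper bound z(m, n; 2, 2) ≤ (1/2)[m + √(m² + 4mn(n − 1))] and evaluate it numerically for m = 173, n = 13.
z(173, 13; 2, 2) ≤ (1/2)[173 + √(173² + 4·173·13·12)] = (1/2)[173 + √137881] = 272.1617

Kővári–Sós–Turán: let r_1, ..., r_173 be the row sums and z = Σ r_i the total number of 1s. Each pair of columns can share at most one row with both entries 1 (else a 2×2 all-ones block appears), so Σ_i C(r_i, 2) ≤ C(13, 2) = 78. By convexity Σ_i C(r_i, 2) ≥ 173·C(z/173, 2) = z(z − 173)/(2·173), giving z² − 173z − 173·13·12 ≤ 0 and hence z ≤ (1/2)[173 + √(29929 + 4·26988)] = (1/2)[173 + √137881] ≈ (1/2)(173 + 371.3233) = 272.1617.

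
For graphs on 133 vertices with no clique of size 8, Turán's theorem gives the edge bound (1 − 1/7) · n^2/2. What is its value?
Turán density bound = (6/7) · 133^2/2 = 7581

Turán's theorem: ex(n, K_{r+1}) is achieved by the complete r-partite Turán graph T(n, r) with parts as balanced as possible, and is at most (1 − 1/r) · n^2/2. For r = 7, n = 133: the density bound is (6/7) · 17689/2 = 7581. Since 7 ∣ 133, the Turán graph T(133, 7) has parts of equal size 19, and its edge count e(T(133, 7)) = 7581 attains the density bound exactly.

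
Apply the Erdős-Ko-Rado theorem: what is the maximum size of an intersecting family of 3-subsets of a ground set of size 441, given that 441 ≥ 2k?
max |F| = C(440, 2) = 96580

Erdős-Ko-Rado (1961): when n ≥ 2k, max |F| = C(n−1, k−1). The bound is attained by the star {A : i ∈ A} for any fixed i ∈ [n]. Here C(441−1, 3−1) = C(440, 2) = 96580.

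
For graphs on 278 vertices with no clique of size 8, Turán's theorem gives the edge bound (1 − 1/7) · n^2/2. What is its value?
Turán density bound = (6/7) · 278^2/2 = 231852/7 ≈ 33121.7143

Turán's theorem: ex(n, K_{r+1}) is achieved by the complete r-partite Turán graph T(n, r) with parts as balanced as possible, and is at most (1 − 1/r) · n^2/2. For r = 7, n = 278: the density bound is (6/7) · 77284/2 = 231852/7 ≈ 33121.7143. The integer-valued extremum is e(T(278, 7)) = 33121, which is strictly less than the density bound 231852/7 since 7 ∤ 278 (the parts of T(278, 7) cannot all be equal).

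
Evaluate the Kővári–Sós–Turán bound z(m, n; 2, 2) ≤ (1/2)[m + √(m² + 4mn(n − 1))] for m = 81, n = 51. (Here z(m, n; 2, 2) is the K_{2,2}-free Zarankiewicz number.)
z(81, 51; 2, 2) ≤ (1/2)[81 + √(81² + 4·81·51·50)] = (1/2)[81 + √832761] = 496.7787

Kővári–Sós–Turán: let r_1, ..., r_81 be the row sums and z = Σ r_i the total number of 1s. Each pair of columns can share at most one row with both entries 1 (else a 2×2 all-ones block appears), so Σ_i C(r_i, 2) ≤ C(51, 2) = 1275. By convexity Σ_i C(r_i, 2) ≥ 81·C(z/81, 2) = z(z − 81)/(2·81), giving z² − 81z − 81·51·50 ≤ 0 and hence z ≤ (1/2)[81 + √(6561 + 4·206550)] = (1/2)[81 + √832761] ≈ (1/2)(81 + 912.5574) = 496.7787.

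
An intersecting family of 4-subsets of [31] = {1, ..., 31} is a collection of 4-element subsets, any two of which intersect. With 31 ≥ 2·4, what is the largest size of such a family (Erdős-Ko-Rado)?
max |F| = C(30, 3) = 4060

Erdős-Ko-Rado (1961): when n ≥ 2k, max |F| = C(n−1, k−1). The bound is attained by the star {A : i ∈ A} for any fixed i ∈ [n]. Here C(31−1, 4−1) = C(30, 3) = 4060.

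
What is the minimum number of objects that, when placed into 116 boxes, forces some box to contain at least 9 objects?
n = (9 − 1)·116 + 1 = 929

By the generalised pigeonhole principle, to guarantee some box contains ≥ r objects we need more than (r − 1) · k objects total. Threshold: n = (r − 1) · k + 1. With r = 9 and k = 116: n = 8 · 116 + 1 = 928 + 1 = 929. For n = 928 = 8 · 116, we can put exactly 8 objects in every box, avoiding 9 in any single one — so 929 is tight.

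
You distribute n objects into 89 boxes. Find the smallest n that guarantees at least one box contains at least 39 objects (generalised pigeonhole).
n = (39 − 1)·89 + 1 = 3383

By the generalised pigeonhole principle, to guarantee some box contains ≥ r objects we need more than (r − 1) · k objects total. Threshold: n = (r − 1) · k + 1. With r = 39 and k = 89: n = 38 · 89 + 1 = 3382 + 1 = 3383. For n = 3382 = 38 · 89, we can put exactly 38 objects in every box, avoiding 39 in any single one — so 3383 is tight.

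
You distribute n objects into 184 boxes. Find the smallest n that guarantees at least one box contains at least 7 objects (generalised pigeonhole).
n = (7 − 1)·184 + 1 = 1105

By the generalised pigeonhole principle, to guarantee some box contains ≥ r objects we need more than (r − 1) · k objects total. Threshold: n = (r − 1) · k + 1. With r = 7 and k = 184: n = 6 · 184 + 1 = 1104 + 1 = 1105. For n = 1104 = 6 · 184, we can put exactly 6 objects in every box, avoiding 7 in any single one — so 1105 is tight.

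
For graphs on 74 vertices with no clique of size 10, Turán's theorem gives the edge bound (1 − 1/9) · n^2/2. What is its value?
Turán density bound = (8/9) · 74^2/2 = 21904/9 ≈ 2433.7778

Turán's theorem: ex(n, K_{r+1}) is achieved by the complete r-partite Turán graph T(n, r) with parts as balanced as possible, and is at most (1 − 1/r) · n^2/2. For r = 9, n = 74: the density bound is (8/9) · 5476/2 = 21904/9 ≈ 2433.7778. The integer-valued extremum is e(T(74, 9)) = 2433, which is strictly less than the density bound 21904/9 since 9 ∤ 74 (the parts of T(74, 9) cannot all be equal).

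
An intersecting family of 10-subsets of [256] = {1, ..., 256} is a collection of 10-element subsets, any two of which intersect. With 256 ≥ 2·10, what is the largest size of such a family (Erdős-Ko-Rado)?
max |F| = C(255, 9) = 10891649009473375

The Erdős-Ko-Rado theorem states: for n ≥ 2k, an intersecting family of k-subsets of an n-element set has size at most C(n − 1, k − 1), with equality for 'star' families {A ⊆ [n] : |A| = k, i ∈ A} (fix an element i). For n = 256, k = 10: C(255, 9) = 10891649009473375.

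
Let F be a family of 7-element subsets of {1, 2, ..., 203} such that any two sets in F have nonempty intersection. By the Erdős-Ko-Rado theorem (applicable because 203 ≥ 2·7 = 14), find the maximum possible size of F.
max |F| = C(202, 6) = 87544611330

The Erdős-Ko-Rado theorem states: for n ≥ 2k, an intersecting family of k-subsets of an n-element set has size at most C(n − 1, k − 1), with equality for 'star' families {A ⊆ [n] : |A| = k, i ∈ A} (fix an element i). For n = 203, k = 7: C(202, 6) = 87544611330.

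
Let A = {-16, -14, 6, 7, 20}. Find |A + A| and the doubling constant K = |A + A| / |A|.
K = |A + A| / |A| = 15/5 = 3

Enumerate A + A = {a + b : a, b ∈ A}. With |A| = 5, there are |A|^2 = 25 ordered sum pairs; collecting distinct values, A + A = {-32, -30, -28, -10, -9, -8, -7, 4, 6, 12, 13, 14, 26, 27, 40}, so |A + A| = 15. Thus K = 15/5 = 3. For comparison, the minimum possible |A + A| over all 5-element sets is 2·5 − 1 = 9 (so min K = 9/5), attained only by arithmetic progressions.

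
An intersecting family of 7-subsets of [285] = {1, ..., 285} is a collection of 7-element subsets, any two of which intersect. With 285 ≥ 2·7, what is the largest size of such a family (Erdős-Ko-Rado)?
max |F| = C(284, 6) = 691018925604

The Erdős-Ko-Rado theorem states: for n ≥ 2k, an intersecting family of k-subsets of an n-element set has size at most C(n − 1, k − 1), with equality for 'star' families {A ⊆ [n] : |A| = k, i ∈ A} (fix an element i). For n = 285, k = 7: C(284, 6) = 691018925604.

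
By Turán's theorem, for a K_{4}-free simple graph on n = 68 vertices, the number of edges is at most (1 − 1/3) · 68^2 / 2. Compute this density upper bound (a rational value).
Turán density bound = (2/3) · 68^2/2 = 4624/3 ≈ 1541.3333

Turán's theorem: ex(n, K_{r+1}) is achieved by the complete r-partite Turán graph T(n, r) with parts as balanced as possible, and is at most (1 − 1/r) · n^2/2. For r = 3, n = 68: the density bound is (2/3) · 4624/2 = 4624/3 ≈ 1541.3333. The integer-valued extremum is e(T(68, 3)) = 1541, which is strictly less than the density bound 4624/3 since 3 ∤ 68 (the parts of T(68, 3) cannot all be equal).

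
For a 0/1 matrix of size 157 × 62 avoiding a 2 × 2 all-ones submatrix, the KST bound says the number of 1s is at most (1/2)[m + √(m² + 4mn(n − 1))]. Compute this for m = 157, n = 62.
z(157, 62; 2, 2) ≤ (1/2)[157 + √(157² + 4·157·62·61)] = (1/2)[157 + √2399745] = 853.0555

Kővári–Sós–Turán: let r_1, ..., r_157 be the row sums and z = Σ r_i the total number of 1s. Each pair of columns can share at most one row with both entries 1 (else a 2×2 all-ones block appears), so Σ_i C(r_i, 2) ≤ C(62, 2) = 1891. By convexity Σ_i C(r_i, 2) ≥ 157·C(z/157, 2) = z(z − 157)/(2·157), giving z² − 157z − 157·62·61 ≤ 0 and hence z ≤ (1/2)[157 + √(24649 + 4·593774)] = (1/2)[157 + √2399745] ≈ (1/2)(157 + 1549.111) = 853.0555.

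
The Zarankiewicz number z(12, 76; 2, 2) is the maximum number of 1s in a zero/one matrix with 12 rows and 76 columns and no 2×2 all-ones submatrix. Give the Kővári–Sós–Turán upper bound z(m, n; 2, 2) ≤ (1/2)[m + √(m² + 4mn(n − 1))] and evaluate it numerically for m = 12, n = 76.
z(12, 76; 2, 2) ≤ (1/2)[12 + √(12² + 4·12·76·75)] = (1/2)[12 + √273744] = 267.6028

Kővári–Sós–Turán: let r_1, ..., r_12 be the row sums and z = Σ r_i the total number of 1s. Each pair of columns can share at most one row with both entries 1 (else a 2×2 all-ones block appears), so Σ_i C(r_i, 2) ≤ C(76, 2) = 2850. By convexity Σ_i C(r_i, 2) ≥ 12·C(z/12, 2) = z(z − 12)/(2·12), giving z² − 12z − 12·76·75 ≤ 0 and hence z ≤ (1/2)[12 + √(144 + 4·68400)] = (1/2)[12 + √273744] ≈ (1/2)(12 + 523.2055) = 267.6028.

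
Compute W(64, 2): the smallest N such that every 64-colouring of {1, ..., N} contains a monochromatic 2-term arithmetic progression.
W(64, 2) = 64 + 1 = 65

A 2-term AP is any pair of integers, so a monochromatic 2-AP exists iff some colour is used at least twice. With 64 colours, the colouring i ↦ i on {1, ..., 64} uses each colour once, avoiding any monochromatic pair, so W(64, 2) > 64. For {1, ..., 65}, pigeonhole forces two integers of the same colour, which form a monochromatic 2-AP. Hence W(64, 2) = 65.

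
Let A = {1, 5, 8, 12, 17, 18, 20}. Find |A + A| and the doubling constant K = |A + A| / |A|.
K = |A + A| / |A| = 26/7

Enumerate A + A = {a + b : a, b ∈ A}. With |A| = 7, there are |A|^2 = 49 ordered sum pairs; collecting distinct values, A + A = {2, 6, 9, 10, 13, 16, 17, 18, 19, 20, 21, 22, 23, 24, 25, 26, 28, 29, 30, 32, 34, 35, 36, 37, 38, 40}, so |A + A| = 26. Thus K = 26/7. For comparison, the minimum possible |A + A| over all 7-element sets is 2·7 − 1 = 13 (so min K = 13/7), attained only by arithmetic progressions.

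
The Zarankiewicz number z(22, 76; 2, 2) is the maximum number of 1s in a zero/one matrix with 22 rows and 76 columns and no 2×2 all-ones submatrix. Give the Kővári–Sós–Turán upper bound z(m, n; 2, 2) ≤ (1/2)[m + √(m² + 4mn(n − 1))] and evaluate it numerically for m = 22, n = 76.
z(22, 76; 2, 2) ≤ (1/2)[22 + √(22² + 4·22·76·75)] = (1/2)[22 + √502084] = 365.2894

Kővári–Sós–Turán: let r_1, ..., r_22 be the row sums and z = Σ r_i the total number of 1s. Each pair of columns can share at most one row with both entries 1 (else a 2×2 all-ones block appears), so Σ_i C(r_i, 2) ≤ C(76, 2) = 2850. By convexity Σ_i C(r_i, 2) ≥ 22·C(z/22, 2) = z(z − 22)/(2·22), giving z² − 22z − 22·76·75 ≤ 0 and hence z ≤ (1/2)[22 + √(484 + 4·125400)] = (1/2)[22 + √502084] ≈ (1/2)(22 + 708.5789) = 365.2894.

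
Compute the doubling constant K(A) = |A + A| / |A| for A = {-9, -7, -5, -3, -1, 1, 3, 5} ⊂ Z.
K = |A + A| / |A| = 15/8

Enumerate A + A = {a + b : a, b ∈ A}. With |A| = 8, there are |A|^2 = 64 ordered sum pairs; collecting distinct values, A + A = {-18, -16, -14, -12, -10, -8, -6, -4, -2, 0, 2, 4, 6, 8, 10}, so |A + A| = 15. Thus K = 15/8. Here |A + A| = 2|A| − 1 = 15, the minimum possible — so K = 15/8 is minimal, which holds iff A is an arithmetic progression.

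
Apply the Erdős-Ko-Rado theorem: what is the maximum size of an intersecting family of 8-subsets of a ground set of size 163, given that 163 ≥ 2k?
max |F| = C(162, 7) = 509458483872

The Erdős-Ko-Rado theorem states: for n ≥ 2k, an intersecting family of k-subsets of an n-element set has size at most C(n − 1, k − 1), with equality for 'star' families {A ⊆ [n] : |A| = k, i ∈ A} (fix an element i). For n = 163, k = 8: C(162, 7) = 509458483872.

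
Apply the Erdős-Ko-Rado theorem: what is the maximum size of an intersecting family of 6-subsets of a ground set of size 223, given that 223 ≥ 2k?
max |F| = C(222, 5) = 4294249674

The Erdős-Ko-Rado theorem states: for n ≥ 2k, an intersecting family of k-subsets of an n-element set has size at most C(n − 1, k − 1), with equality for 'star' families {A ⊆ [n] : |A| = k, i ∈ A} (fix an element i). For n = 223, k = 6: C(222, 5) = 4294249674.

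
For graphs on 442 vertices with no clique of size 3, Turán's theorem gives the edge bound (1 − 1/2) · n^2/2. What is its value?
Turán density bound = (1/2) · 442^2/2 = 48841

Turán's theorem: ex(n, K_{r+1}) is achieved by the complete r-partite Turán graph T(n, r) with parts as balanced as possible, and is at most (1 − 1/r) · n^2/2. For r = 2, n = 442: the density bound is (1/2) · 195364/2 = 48841. Since 2 ∣ 442, the Turán graph T(442, 2) has parts of equal size 221, and its edge count e(T(442, 2)) = 48841 attains the density bound exactly.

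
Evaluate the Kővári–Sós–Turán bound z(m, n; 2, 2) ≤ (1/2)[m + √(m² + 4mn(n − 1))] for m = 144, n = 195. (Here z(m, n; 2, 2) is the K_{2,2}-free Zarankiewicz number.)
z(144, 195; 2, 2) ≤ (1/2)[144 + √(144² + 4·144·195·194)] = (1/2)[144 + √21810816] = 2407.1026

Kővári–Sós–Turán: let r_1, ..., r_144 be the row sums and z = Σ r_i the total number of 1s. Each pair of columns can share at most one row with both entries 1 (else a 2×2 all-ones block appears), so Σ_i C(r_i, 2) ≤ C(195, 2) = 18915. By convexity Σ_i C(r_i, 2) ≥ 144·C(z/144, 2) = z(z − 144)/(2·144), giving z² − 144z − 144·195·194 ≤ 0 and hence z ≤ (1/2)[144 + √(20736 + 4·5447520)] = (1/2)[144 + √21810816] ≈ (1/2)(144 + 4670.2051) = 2407.1026.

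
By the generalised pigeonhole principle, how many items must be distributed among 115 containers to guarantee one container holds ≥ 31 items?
n = (31 − 1)·115 + 1 = 3451

By the generalised pigeonhole principle, to guarantee some box contains ≥ r objects we need more than (r − 1) · k objects total. Threshold: n = (r − 1) · k + 1. With r = 31 and k = 115: n = 30 · 115 + 1 = 3450 + 1 = 3451. For n = 3450 = 30 · 115, we can put exactly 30 objects in every box, avoiding 31 in any single one — so 3451 is tight.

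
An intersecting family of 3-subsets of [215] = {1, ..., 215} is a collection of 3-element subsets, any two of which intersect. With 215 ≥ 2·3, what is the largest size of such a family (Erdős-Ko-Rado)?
max |F| = C(214, 2) = 22791

Erdős-Ko-Rado (1961): when n ≥ 2k, max |F| = C(n−1, k−1). The bound is attained by the star {A : i ∈ A} for any fixed i ∈ [n]. Here C(215−1, 3−1) = C(214, 2) = 22791.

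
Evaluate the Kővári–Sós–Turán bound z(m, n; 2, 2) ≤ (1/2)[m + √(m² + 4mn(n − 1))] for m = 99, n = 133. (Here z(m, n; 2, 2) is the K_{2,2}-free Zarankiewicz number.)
z(99, 133; 2, 2) ≤ (1/2)[99 + √(99² + 4·99·133·132)] = (1/2)[99 + √6961977] = 1368.7779

Kővári–Sós–Turán: let r_1, ..., r_99 be the row sums and z = Σ r_i the total number of 1s. Each pair of columns can share at most one row with both entries 1 (else a 2×2 all-ones block appears), so Σ_i C(r_i, 2) ≤ C(133, 2) = 8778. By convexity Σ_i C(r_i, 2) ≥ 99·C(z/99, 2) = z(z − 99)/(2·99), giving z² − 99z − 99·133·132 ≤ 0 and hence z ≤ (1/2)[99 + √(9801 + 4·1738044)] = (1/2)[99 + √6961977] ≈ (1/2)(99 + 2638.5559) = 1368.7779.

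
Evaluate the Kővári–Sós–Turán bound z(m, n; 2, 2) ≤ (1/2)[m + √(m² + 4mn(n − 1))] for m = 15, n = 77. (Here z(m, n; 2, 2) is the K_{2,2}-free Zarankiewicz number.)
z(15, 77; 2, 2) ≤ (1/2)[15 + √(15² + 4·15·77·76)] = (1/2)[15 + √351345] = 303.8718

Kővári–Sós–Turán: let r_1, ..., r_15 be the row sums and z = Σ r_i the total number of 1s. Each pair of columns can share at most one row with both entries 1 (else a 2×2 all-ones block appears), so Σ_i C(r_i, 2) ≤ C(77, 2) = 2926. By convexity Σ_i C(r_i, 2) ≥ 15·C(z/15, 2) = z(z − 15)/(2·15), giving z² − 15z − 15·77·76 ≤ 0 and hence z ≤ (1/2)[15 + √(225 + 4·87780)] = (1/2)[15 + √351345] ≈ (1/2)(15 + 592.7436) = 303.8718.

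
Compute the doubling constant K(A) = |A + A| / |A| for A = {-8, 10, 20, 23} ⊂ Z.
K = |A + A| / |A| = 10/4 = 5/2

Enumerate A + A = {a + b : a, b ∈ A}. With |A| = 4, there are |A|^2 = 16 ordered sum pairs; collecting distinct values, A + A = {-16, 2, 12, 15, 20, 30, 33, 40, 43, 46}, so |A + A| = 10. Thus K = 10/4 = 5/2. For comparison, the minimum possible |A + A| over all 4-element sets is 2·4 − 1 = 7 (so min K = 7/4), attained only by arithmetic progressions.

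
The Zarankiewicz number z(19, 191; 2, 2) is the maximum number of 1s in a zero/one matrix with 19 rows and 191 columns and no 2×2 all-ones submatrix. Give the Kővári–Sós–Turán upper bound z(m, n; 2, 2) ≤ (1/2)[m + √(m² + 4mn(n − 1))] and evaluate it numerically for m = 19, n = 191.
z(19, 191; 2, 2) ≤ (1/2)[19 + √(19² + 4·19·191·190)] = (1/2)[19 + √2758401] = 839.9217

Kővári–Sós–Turán: let r_1, ..., r_19 be the row sums and z = Σ r_i the total number of 1s. Each pair of columns can share at most one row with both entries 1 (else a 2×2 all-ones block appears), so Σ_i C(r_i, 2) ≤ C(191, 2) = 18145. By convexity Σ_i C(r_i, 2) ≥ 19·C(z/19, 2) = z(z − 19)/(2·19), giving z² − 19z − 19·191·190 ≤ 0 and hence z ≤ (1/2)[19 + √(361 + 4·689510)] = (1/2)[19 + √2758401] ≈ (1/2)(19 + 1660.8435) = 839.9217.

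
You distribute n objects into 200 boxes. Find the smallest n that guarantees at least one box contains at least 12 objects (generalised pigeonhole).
n = (12 − 1)·200 + 1 = 2201

By the generalised pigeonhole principle, to guarantee some box contains ≥ r objects we need more than (r − 1) · k objects total. Threshold: n = (r − 1) · k + 1. With r = 12 and k = 200: n = 11 · 200 + 1 = 2200 + 1 = 2201. For n = 2200 = 11 · 200, we can put exactly 11 objects in every box, avoiding 12 in any single one — so 2201 is tight.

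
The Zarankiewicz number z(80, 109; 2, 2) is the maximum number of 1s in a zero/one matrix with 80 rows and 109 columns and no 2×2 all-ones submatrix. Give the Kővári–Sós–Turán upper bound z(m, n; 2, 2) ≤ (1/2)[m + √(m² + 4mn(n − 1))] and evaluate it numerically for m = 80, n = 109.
z(80, 109; 2, 2) ≤ (1/2)[80 + √(80² + 4·80·109·108)] = (1/2)[80 + √3773440] = 1011.2672

Kővári–Sós–Turán: let r_1, ..., r_80 be the row sums and z = Σ r_i the total number of 1s. Each pair of columns can share at most one row with both entries 1 (else a 2×2 all-ones block appears), so Σ_i C(r_i, 2) ≤ C(109, 2) = 5886. By convexity Σ_i C(r_i, 2) ≥ 80·C(z/80, 2) = z(z − 80)/(2·80), giving z² − 80z − 80·109·108 ≤ 0 and hence z ≤ (1/2)[80 + √(6400 + 4·941760)] = (1/2)[80 + √3773440] ≈ (1/2)(80 + 1942.5344) = 1011.2672.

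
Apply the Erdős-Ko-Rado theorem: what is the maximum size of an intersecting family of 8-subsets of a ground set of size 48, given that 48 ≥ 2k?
max |F| = C(47, 7) = 62891499

The Erdős-Ko-Rado theorem states: for n ≥ 2k, an intersecting family of k-subsets of an n-element set has size at most C(n − 1, k − 1), with equality for 'star' families {A ⊆ [n] : |A| = k, i ∈ A} (fix an element i). For n = 48, k = 8: C(47, 7) = 62891499.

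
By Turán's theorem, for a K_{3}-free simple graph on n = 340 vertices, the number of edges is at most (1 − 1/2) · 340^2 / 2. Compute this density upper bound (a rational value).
Turán density bound = (1/2) · 340^2/2 = 28900

Turán's theorem: ex(n, K_{r+1}) is achieved by the complete r-partite Turán graph T(n, r) with parts as balanced as possible, and is at most (1 − 1/r) · n^2/2. For r = 2, n = 340: the density bound is (1/2) · 115600/2 = 28900. Since 2 ∣ 340, the Turán graph T(340, 2) has parts of equal size 170, and its edge count e(T(340, 2)) = 28900 attains the density bound exactly.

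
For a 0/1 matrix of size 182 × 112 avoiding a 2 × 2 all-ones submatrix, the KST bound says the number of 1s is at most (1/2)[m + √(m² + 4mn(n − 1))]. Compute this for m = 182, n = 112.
z(182, 112; 2, 2) ≤ (1/2)[182 + √(182² + 4·182·112·111)] = (1/2)[182 + √9083620] = 1597.9522

Kővári–Sós–Turán: let r_1, ..., r_182 be the row sums and z = Σ r_i the total number of 1s. Each pair of columns can share at most one row with both entries 1 (else a 2×2 all-ones block appears), so Σ_i C(r_i, 2) ≤ C(112, 2) = 6216. By convexity Σ_i C(r_i, 2) ≥ 182·C(z/182, 2) = z(z − 182)/(2·182), giving z² − 182z − 182·112·111 ≤ 0 and hence z ≤ (1/2)[182 + √(33124 + 4·2262624)] = (1/2)[182 + √9083620] ≈ (1/2)(182 + 3013.9044) = 1597.9522.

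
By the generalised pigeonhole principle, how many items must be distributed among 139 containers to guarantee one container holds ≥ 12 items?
n = (12 − 1)·139 + 1 = 1530

By the generalised pigeonhole principle, to guarantee some box contains ≥ r objects we need more than (r − 1) · k objects total. Threshold: n = (r − 1) · k + 1. With r = 12 and k = 139: n = 11 · 139 + 1 = 1529 + 1 = 1530. For n = 1529 = 11 · 139, we can put exactly 11 objects in every box, avoiding 12 in any single one — so 1530 is tight.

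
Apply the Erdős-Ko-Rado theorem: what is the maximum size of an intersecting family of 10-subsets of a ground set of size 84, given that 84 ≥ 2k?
max |F| = C(83, 9) = 328693558050

Erdős-Ko-Rado (1961): when n ≥ 2k, max |F| = C(n−1, k−1). The bound is attained by the star {A : i ∈ A} for any fixed i ∈ [n]. Here C(84−1, 10−1) = C(83, 9) = 328693558050.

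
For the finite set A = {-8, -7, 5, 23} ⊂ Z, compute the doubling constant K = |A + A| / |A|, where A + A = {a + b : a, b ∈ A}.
K = |A + A| / |A| = 10/4 = 5/2

Enumerate A + A = {a + b : a, b ∈ A}. With |A| = 4, there are |A|^2 = 16 ordered sum pairs; collecting distinct values, A + A = {-16, -15, -14, -3, -2, 10, 15, 16, 28, 46}, so |A + A| = 10. Thus K = 10/4 = 5/2. For comparison, the minimum possible |A + A| over all 4-element sets is 2·4 − 1 = 7 (so min K = 7/4), attained only by arithmetic progressions.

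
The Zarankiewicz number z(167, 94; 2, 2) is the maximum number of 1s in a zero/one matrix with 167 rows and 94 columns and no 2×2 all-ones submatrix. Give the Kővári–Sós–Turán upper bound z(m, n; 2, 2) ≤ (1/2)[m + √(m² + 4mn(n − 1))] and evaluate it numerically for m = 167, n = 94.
z(167, 94; 2, 2) ≤ (1/2)[167 + √(167² + 4·167·94·93)] = (1/2)[167 + √5867545] = 1294.6508

Kővári–Sós–Turán: let r_1, ..., r_167 be the row sums and z = Σ r_i the total number of 1s. Each pair of columns can share at most one row with both entries 1 (else a 2×2 all-ones block appears), so Σ_i C(r_i, 2) ≤ C(94, 2) = 4371. By convexity Σ_i C(r_i, 2) ≥ 167·C(z/167, 2) = z(z − 167)/(2·167), giving z² − 167z − 167·94·93 ≤ 0 and hence z ≤ (1/2)[167 + √(27889 + 4·1459914)] = (1/2)[167 + √5867545] ≈ (1/2)(167 + 2422.3016) = 1294.6508.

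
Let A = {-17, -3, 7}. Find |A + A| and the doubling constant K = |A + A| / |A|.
K = |A + A| / |A| = 6/3 = 2

Enumerate A + A = {a + b : a, b ∈ A}. With |A| = 3, there are |A|^2 = 9 ordered sum pairs; collecting distinct values, A + A = {-34, -20, -10, -6, 4, 14}, so |A + A| = 6. Thus K = 6/3 = 2. For comparison, the minimum possible |A + A| over all 3-element sets is 2·3 − 1 = 5 (so min K = 5/3), attained only by arithmetic progressions.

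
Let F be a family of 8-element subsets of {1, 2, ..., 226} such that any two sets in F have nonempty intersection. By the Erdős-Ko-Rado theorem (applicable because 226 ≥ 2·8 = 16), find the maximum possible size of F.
max |F| = C(225, 7) = 5271289966800

Erdős-Ko-Rado (1961): when n ≥ 2k, max |F| = C(n−1, k−1). The bound is attained by the star {A : i ∈ A} for any fixed i ∈ [n]. Here C(226−1, 8−1) = C(225, 7) = 5271289966800.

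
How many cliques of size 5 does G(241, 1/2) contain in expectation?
E[# K_5] = C(241, 5) · (1/2)^C(5, 2) = 6497858388 / 2^10 = 1624464597/256 ≈ 6345564.832031

For each 5-subset S of vertices (there are C(241, 5) = 6497858388 such S), let X_S = 1 if S induces a K_5 (all C(5, 2) = 10 edges present). Then P(X_S = 1) = (1/2)^10 = 1/1024. By linearity of expectation, E[# K_5] = C(241, 5) · (1/2)^10 = 6497858388 / 1024 = 1624464597/256 ≈ 6345564.832031.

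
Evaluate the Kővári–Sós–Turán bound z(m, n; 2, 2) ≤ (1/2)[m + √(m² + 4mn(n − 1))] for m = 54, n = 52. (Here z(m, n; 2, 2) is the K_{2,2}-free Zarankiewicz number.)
z(54, 52; 2, 2) ≤ (1/2)[54 + √(54² + 4·54·52·51)] = (1/2)[54 + √575748] = 406.3903

Kővári–Sós–Turán: let r_1, ..., r_54 be the row sums and z = Σ r_i the total number of 1s. Each pair of columns can share at most one row with both entries 1 (else a 2×2 all-ones block appears), so Σ_i C(r_i, 2) ≤ C(52, 2) = 1326. By convexity Σ_i C(r_i, 2) ≥ 54·C(z/54, 2) = z(z − 54)/(2·54), giving z² − 54z − 54·52·51 ≤ 0 and hence z ≤ (1/2)[54 + √(2916 + 4·143208)] = (1/2)[54 + √575748] ≈ (1/2)(54 + 758.7806) = 406.3903.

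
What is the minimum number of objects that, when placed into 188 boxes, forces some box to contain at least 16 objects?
n = (16 − 1)·188 + 1 = 2821

By the generalised pigeonhole principle, to guarantee some box contains ≥ r objects we need more than (r − 1) · k objects total. Threshold: n = (r − 1) · k + 1. With r = 16 and k = 188: n = 15 · 188 + 1 = 2820 + 1 = 2821. For n = 2820 = 15 · 188, we can put exactly 15 objects in every box, avoiding 16 in any single one — so 2821 is tight.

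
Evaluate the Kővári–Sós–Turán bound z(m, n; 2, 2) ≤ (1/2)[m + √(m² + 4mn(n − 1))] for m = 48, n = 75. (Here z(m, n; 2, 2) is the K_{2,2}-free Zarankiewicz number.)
z(48, 75; 2, 2) ≤ (1/2)[48 + √(48² + 4·48·75·74)] = (1/2)[48 + √1067904] = 540.6972

Kővári–Sós–Turán: let r_1, ..., r_48 be the row sums and z = Σ r_i the total number of 1s. Each pair of columns can share at most one row with both entries 1 (else a 2×2 all-ones block appears), so Σ_i C(r_i, 2) ≤ C(75, 2) = 2775. By convexity Σ_i C(r_i, 2) ≥ 48·C(z/48, 2) = z(z − 48)/(2·48), giving z² − 48z − 48·75·74 ≤ 0 and hence z ≤ (1/2)[48 + √(2304 + 4·266400)] = (1/2)[48 + √1067904] ≈ (1/2)(48 + 1033.3944) = 540.6972.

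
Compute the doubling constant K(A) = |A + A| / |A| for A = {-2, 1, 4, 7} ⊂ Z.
K = |A + A| / |A| = 7/4

Enumerate A + A = {a + b : a, b ∈ A}. With |A| = 4, there are |A|^2 = 16 ordered sum pairs; collecting distinct values, A + A = {-4, -1, 2, 5, 8, 11, 14}, so |A + A| = 7. Thus K = 7/4. Here |A + A| = 2|A| − 1 = 7, the minimum possible — so K = 7/4 is minimal, which holds iff A is an arithmetic progression.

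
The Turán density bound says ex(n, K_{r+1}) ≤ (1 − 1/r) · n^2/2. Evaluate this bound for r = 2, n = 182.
Turán density bound = (1/2) · 182^2/2 = 8281

Turán's theorem: ex(n, K_{r+1}) is achieved by the complete r-partite Turán graph T(n, r) with parts as balanced as possible, and is at most (1 − 1/r) · n^2/2. For r = 2, n = 182: the density bound is (1/2) · 33124/2 = 8281. Since 2 ∣ 182, the Turán graph T(182, 2) has parts of equal size 91, and its edge count e(T(182, 2)) = 8281 attains the density bound exactly.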